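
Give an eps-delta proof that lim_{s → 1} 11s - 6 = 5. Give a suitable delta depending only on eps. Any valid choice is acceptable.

Let eps > 0. We need delta > 0 so that 0 < |s − 1| < delta implies |(11s - 6) − 5| < eps.
Since (11s - 6) − 5 = 11(s − 1), we have |(11s - 6) − 5| = 11|s − 1|.
So 11|s − 1| < eps exactly when |s − 1| < eps/11.
Take delta = eps/11. If 0 < |s − 1| < delta then |(11s - 6) − 5| = 11|s − 1| < 11·(eps/11) = eps.

delta = eps/11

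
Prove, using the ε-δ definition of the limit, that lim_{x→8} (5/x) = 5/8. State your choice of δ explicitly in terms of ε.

δ = min(4, (32/5)ε)

Fix ε > 0. We seek δ > 0 such that 0 < |x − 8| < δ implies |5/x − (5/8)| < ε.
|5/x − (5/8)| = 5·|8 − x|/(8·|x|) = 5|x − 8|/(8|x|).
Restrict δ ≤ 4. Then |x − 8| < 4 gives |x| > 4, so 8|x| > 32.
Then |5/x − (5/8)| < 5|x − 8|/32, which is < ε when |x − 8| < (32/5)ε.
Take δ = min(4, (32/5)ε). Then 0 < |x − 8| < δ gives both |x − 8| < 4 and |x − 8| < (32/5)ε, so |5/x − (5/8)| < ε.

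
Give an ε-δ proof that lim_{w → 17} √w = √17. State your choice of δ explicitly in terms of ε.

Let ε > 0. We want δ > 0 such that 0 < |w − 17| < δ implies |√w − √17| < ε.
Multiplying by the conjugate, |√w − √17| = |w − 17|/(√w + √17).
Restrict δ ≤ 17 so that |w − 17| < 17 forces w > 0, and then √w + √17 > √17.
Hence |√w − √17| < |w − 17|/√17, which is < ε once |w − 17| < √17·ε.
Take δ = min(17, √17·ε). If 0 < |w − 17| < δ then w > 0 and |√w − √17| < |w − 17|/√17 < ε.

δ = min(17, √17·ε)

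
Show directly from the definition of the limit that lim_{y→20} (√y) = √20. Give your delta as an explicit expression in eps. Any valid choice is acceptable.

Fix eps > 0. We want delta > 0 such that 0 < |y − 20| < delta implies |√y − √20| < eps.
Multiplying by the conjugate, |√y − √20| = |y − 20|/(√y + √20).
Restrict delta ≤ 20 so that |y − 20| < 20 forces y > 0, and then √y + √20 > √20.
Hence |√y − √20| < |y − 20|/√20, which is < eps once |y − 20| < √20·eps.
Take delta = min(20, √20·eps). If 0 < |y − 20| < delta then y > 0 and |√y − √20| < |y − 20|/√20 < eps.

delta = min(20, √20·eps)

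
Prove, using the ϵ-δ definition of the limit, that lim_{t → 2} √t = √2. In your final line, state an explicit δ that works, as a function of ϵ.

δ = min(2, √2·ϵ)

Fix ϵ > 0. We want δ > 0 such that 0 < |t − 2| < δ implies |√t − √2| < ϵ.
Rationalise: √t − √2 = (t − 2)/(√t + √2), so |√t − √2| = |t − 2|/(√t + √2).
Restrict δ ≤ 2 so that |t − 2| < 2 forces t > 0, and then √t + √2 > √2.
Hence |√t − √2| < |t − 2|/√2, which is < ϵ once |t − 2| < √2·ϵ.
Take δ = min(2, √2·ϵ). If 0 < |t − 2| < δ then t > 0 and |√t − √2| < |t − 2|/√2 < ϵ.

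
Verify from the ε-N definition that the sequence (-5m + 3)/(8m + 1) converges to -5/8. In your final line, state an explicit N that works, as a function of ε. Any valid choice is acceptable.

N = (29/64)/ε

Fix ε > 0. For m ≥ 1, |(-5m + 3)/(8m + 1) + 5/8| = |29|/(8(8m + 1)) = 29/(8(8m + 1)).
Since 8m + 1 ≥ 8m for m ≥ 1, this is ≤ 29/(8·8m) = (29/64)/m.
So |(-5m + 3)/(8m + 1) + 5/8| < ε whenever m > (29/64)/ε.
Take N = (29/64)/ε. If m > N then |(-5m + 3)/(8m + 1) + 5/8| ≤ (29/64)/m < ε.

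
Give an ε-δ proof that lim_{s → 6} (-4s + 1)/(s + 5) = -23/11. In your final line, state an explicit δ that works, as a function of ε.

δ = min(11/2, (121/42)ε)

Let ε > 0. We want δ > 0 with 0 < |s − 6| < δ ⇒ |(-4s + 1)/(s + 5) + 23/11| < ε.
Combining over a common denominator, (-4s + 1)/(s + 5) + 23/11 = [(-4s + 1)·11 − (-23)·(s + 5)] / [11·(s + 5)] = -21(s − 6) / (11(s + 5)).
So |(-4s + 1)/(s + 5) + 23/11| = 21|s − 6| / (11·|s + 5|).
Restrict δ ≤ 11/2. Then |s − 6| < 11/2 gives |s + 5| = |(s − 6) + 11| ≥ 11 − 11/2 = 11/2.
Hence |(-4s + 1)/(s + 5) + 23/11| < 21|s − 6|/(11·(11/2)) = (42/121)|s − 6|, which is < ε once |s − 6| < (121/42)ε.
Take δ = min(11/2, (121/42)ε). Then 0 < |s − 6| < δ forces both bounds, so |(-4s + 1)/(s + 5) + 23/11| < ε.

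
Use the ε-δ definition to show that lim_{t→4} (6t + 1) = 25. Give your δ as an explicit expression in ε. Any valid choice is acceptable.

Fix ε > 0. We need δ > 0 so that 0 < |t − 4| < δ implies |(6t + 1) − 25| < ε.
Since (6t + 1) − 25 = 6(t − 4), we have |(6t + 1) − 25| = 6|t − 4|.
So 6|t − 4| < ε exactly when |t − 4| < ε/6.
Take δ = ε/6. If 0 < |t − 4| < δ then |(6t + 1) − 25| = 6|t − 4| < 6·(ε/6) = ε.

δ = ε/6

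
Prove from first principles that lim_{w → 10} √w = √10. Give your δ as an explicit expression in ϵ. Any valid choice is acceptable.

Let ϵ > 0. We want δ > 0 such that 0 < |w − 10| < δ implies |√w − √10| < ϵ.
Rationalise: √w − √10 = (w − 10)/(√w + √10), so |√w − √10| = |w − 10|/(√w + √10).
Restrict δ ≤ 10 so that |w − 10| < 10 forces w > 0, and then √w + √10 > √10.
Hence |√w − √10| < |w − 10|/√10, which is < ϵ once |w − 10| < √10·ϵ.
Take δ = min(10, √10·ϵ). If 0 < |w − 10| < δ then w > 0 and |√w − √10| < |w − 10|/√10 < ϵ.

δ = min(10, √10·ϵ)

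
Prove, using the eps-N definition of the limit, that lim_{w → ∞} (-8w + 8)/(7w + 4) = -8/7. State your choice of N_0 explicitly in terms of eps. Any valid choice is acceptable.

N_0 = (88/49)/eps

Suppose eps > 0. We seek N_0 > 0 such that w > N_0 implies |(-8w + 8)/(7w + 4) + 8/7| < eps.
(-8w + 8)/(7w + 4) + 8/7 = (7(-8w + 8) − (-8)(7w + 4)) / (7(7w + 4)) = 88/(7(7w + 4)).
For w > 0 we have 7w + 4 > 7w, so |(-8w + 8)/(7w + 4) + 8/7| = 88/(7(7w + 4)) < 88/(7·7w) = (88/49)/w.
Thus |(-8w + 8)/(7w + 4) + 8/7| < eps whenever w > (88/49)/eps.
Take N_0 = (88/49)/eps. If w > N_0 then |(-8w + 8)/(7w + 4) + 8/7| < (88/49)/w < eps.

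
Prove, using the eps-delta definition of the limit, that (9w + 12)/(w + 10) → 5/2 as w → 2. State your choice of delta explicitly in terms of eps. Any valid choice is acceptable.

Let eps > 0 be given. We want delta > 0 with 0 < |w − 2| < delta ⇒ |(9w + 12)/(w + 10) − (5/2)| < eps.
Combining over a common denominator, (9w + 12)/(w + 10) − (5/2) = [(9w + 12)·12 − 30·(w + 10)] / [12·(w + 10)] = 78(w − 2) / (12(w + 10)).
So |(9w + 12)/(w + 10) − (5/2)| = 78|w − 2| / (12·|w + 10|).
Require delta ≤ 6, so |w + 10| ≥ |12| − |w − 2| > 12 − 6 = 6.
Hence |(9w + 12)/(w + 10) − (5/2)| < 78|w − 2|/(12·6) = (13/12)|w − 2|, which is < eps once |w − 2| < (12/13)eps.
Take delta = min(6, (12/13)eps). Then 0 < |w − 2| < delta forces both bounds, so |(9w + 12)/(w + 10) − (5/2)| < eps.

delta = min(6, (12/13)eps)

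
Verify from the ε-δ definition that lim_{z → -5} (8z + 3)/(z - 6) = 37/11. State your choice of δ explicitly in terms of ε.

δ = min(11/2, (121/102)ε)

Let ε > 0. We want δ > 0 with 0 < |z + 5| < δ ⇒ |(8z + 3)/(z - 6) − (37/11)| < ε.
Combining over a common denominator, (8z + 3)/(z - 6) − (37/11) = [(8z + 3)·(-11) − (-37)·(z - 6)] / [(-11)·(z - 6)] = -51(z + 5) / ((-11)(z - 6)).
So |(8z + 3)/(z - 6) − (37/11)| = 51|z + 5| / (11·|z − 6|).
Require δ ≤ 11/2, so |z − 6| ≥ |-11| − |z + 5| > 11 − 11/2 = 11/2.
Hence |(8z + 3)/(z - 6) − (37/11)| < 51|z + 5|/(11·(11/2)) = (102/121)|z + 5|, which is < ε once |z + 5| < (121/102)ε.
Take δ = min(11/2, (121/102)ε). Then 0 < |z + 5| < δ forces both bounds, so |(8z + 3)/(z - 6) − (37/11)| < ε.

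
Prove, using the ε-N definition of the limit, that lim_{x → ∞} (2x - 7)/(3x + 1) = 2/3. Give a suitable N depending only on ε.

N = (23/9)/ε

Suppose ε > 0. We seek N > 0 such that x > N implies |(2x - 7)/(3x + 1) − (2/3)| < ε.
(2x - 7)/(3x + 1) − (2/3) = (3(2x - 7) − 2(3x + 1)) / (3(3x + 1)) = -23/(3(3x + 1)).
For x > 0 we have 3x + 1 > 3x, so |(2x - 7)/(3x + 1) − (2/3)| = 23/(3(3x + 1)) < 23/(3·3x) = (23/9)/x.
Thus |(2x - 7)/(3x + 1) − (2/3)| < ε whenever x > (23/9)/ε.
Take N = (23/9)/ε. If x > N then |(2x - 7)/(3x + 1) − (2/3)| < (23/9)/x < ε.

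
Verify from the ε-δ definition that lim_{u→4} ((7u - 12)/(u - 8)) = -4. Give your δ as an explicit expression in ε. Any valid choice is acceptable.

Fix ε > 0. We want δ > 0 with 0 < |u − 4| < δ ⇒ |(7u - 12)/(u - 8) + 4| < ε.
Combining over a common denominator, (7u - 12)/(u - 8) + 4 = [(7u - 12)·(-4) − 16·(u - 8)] / [(-4)·(u - 8)] = -44(u − 4) / ((-4)(u - 8)).
So |(7u - 12)/(u - 8) + 4| = 44|u − 4| / (4·|u − 8|).
Require δ ≤ 2, so |u − 8| ≥ |-4| − |u − 4| > 4 − 2 = 2.
Hence |(7u - 12)/(u - 8) + 4| < 44|u − 4|/(4·2) = (11/2)|u − 4|, which is < ε once |u − 4| < (2/11)ε.
Take δ = min(2, (2/11)ε). Then 0 < |u − 4| < δ forces both bounds, so |(7u - 12)/(u - 8) + 4| < ε.

δ = min(2, (2/11)ε)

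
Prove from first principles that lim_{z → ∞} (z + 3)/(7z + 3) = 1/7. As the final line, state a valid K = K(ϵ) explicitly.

K = (18/49)/ϵ

Fix ϵ > 0. We seek K > 0 such that z > K implies |(z + 3)/(7z + 3) − (1/7)| < ϵ.
(z + 3)/(7z + 3) − (1/7) = (7(z + 3) − (7z + 3)) / (7(7z + 3)) = 18/(7(7z + 3)).
For z > 0 we have 7z + 3 > 7z, so |(z + 3)/(7z + 3) − (1/7)| = 18/(7(7z + 3)) < 18/(7·7z) = (18/49)/z.
Thus |(z + 3)/(7z + 3) − (1/7)| < ϵ whenever z > (18/49)/ϵ.
Take K = (18/49)/ϵ. If z > K then |(z + 3)/(7z + 3) − (1/7)| < (18/49)/z < ϵ.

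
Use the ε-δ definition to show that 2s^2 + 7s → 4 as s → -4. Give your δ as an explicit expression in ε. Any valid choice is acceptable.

δ = min(2, ε/13)

Suppose ε > 0. We want δ > 0 such that 0 < |s + 4| < δ implies |(2s^2 + 7s) − 4| < ε.
(2s^2 + 7s) − 4 = 2s^2 + 7s - 4 = (s + 4)(2s - 1).
So |(2s^2 + 7s) − 4| = |s + 4|·|2s - 1|.
Require δ ≤ 2. Then |s + 4| < 2 gives |s| < 6, and by the triangle inequality |2s - 1| ≤ 2·6 + 1 = 13.
Hence |(2s^2 + 7s) − 4| ≤ 13|s + 4| < ε provided |s + 4| < ε/13.
Take δ = min(2, ε/13). Then 0 < |s + 4| < δ gives both |s + 4| < 2 and |s + 4| < ε/13, so |(2s^2 + 7s) − 4| < ε.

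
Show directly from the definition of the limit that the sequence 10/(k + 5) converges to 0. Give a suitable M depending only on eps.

Fix eps > 0. For k ≥ 1, |10/(k + 5) − 0| = 10/(k + 5) ≤ 10/k.
We need 10/k < eps, i.e. k > 10/eps.
Take M = 10/eps. If k > M then |10/(k + 5)| ≤ 10/k < eps.

M = 10/eps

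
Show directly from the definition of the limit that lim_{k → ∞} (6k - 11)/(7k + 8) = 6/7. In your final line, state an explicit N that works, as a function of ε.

N = (125/49)/ε

Fix ε > 0. For k ≥ 1, |(6k - 11)/(7k + 8) − (6/7)| = |-125|/(7(7k + 8)) = 125/(7(7k + 8)).
Since 7k + 8 ≥ 7k for k ≥ 1, this is ≤ 125/(7·7k) = (125/49)/k.
So |(6k - 11)/(7k + 8) − (6/7)| < ε whenever k > (125/49)/ε.
Take N = (125/49)/ε. If k > N then |(6k - 11)/(7k + 8) − (6/7)| ≤ (125/49)/k < ε.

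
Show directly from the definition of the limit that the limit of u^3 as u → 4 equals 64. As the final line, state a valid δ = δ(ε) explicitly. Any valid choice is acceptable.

Let ε > 0 be given. We seek δ > 0 with 0 < |u − 4| < δ ⇒ |u^3 − 64| < ε.
Factor: u^3 − 64 = (u − 4)(u^2 + 4u + 16), so |u^3 − 64| = |u − 4|·|u^2 + 4u + 16|.
Restrict δ ≤ 1. Then |u − 4| < 1 gives |u| < 5, so by the triangle inequality |u^2 + 4u + 16| ≤ 5^2 + 4·5 + 16 = 61.
Hence |u^3 − 64| ≤ 61|u − 4|, which is < ε once |u − 4| < ε/61.
Take δ = min(1, ε/61). If 0 < |u − 4| < δ then both bounds hold and |u^3 − 64| ≤ 61|u − 4| < 61·(ε/61) = ε.

δ = min(1, ε/61)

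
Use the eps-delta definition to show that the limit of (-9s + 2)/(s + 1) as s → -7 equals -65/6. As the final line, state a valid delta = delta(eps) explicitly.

delta = min(3, (18/11)eps)

Fix eps > 0. We want delta > 0 with 0 < |s + 7| < delta ⇒ |(-9s + 2)/(s + 1) + 65/6| < eps.
Combining over a common denominator, (-9s + 2)/(s + 1) + 65/6 = [(-9s + 2)·(-6) − 65·(s + 1)] / [(-6)·(s + 1)] = -11(s + 7) / ((-6)(s + 1)).
So |(-9s + 2)/(s + 1) + 65/6| = 11|s + 7| / (6·|s + 1|).
Restrict delta ≤ 3. Then |s + 7| < 3 gives |s + 1| = |(s + 7) + (-6)| ≥ 6 − 3 = 3.
Hence |(-9s + 2)/(s + 1) + 65/6| < 11|s + 7|/(6·3) = (11/18)|s + 7|, which is < eps once |s + 7| < (18/11)eps.
Take delta = min(3, (18/11)eps). Then 0 < |s + 7| < delta forces both bounds, so |(-9s + 2)/(s + 1) + 65/6| < eps.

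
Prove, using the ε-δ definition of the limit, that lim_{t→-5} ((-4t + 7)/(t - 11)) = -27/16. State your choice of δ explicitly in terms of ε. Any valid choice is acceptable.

Fix ε > 0. We want δ > 0 with 0 < |t + 5| < δ ⇒ |(-4t + 7)/(t - 11) + 27/16| < ε.
Combining over a common denominator, (-4t + 7)/(t - 11) + 27/16 = [(-4t + 7)·(-16) − 27·(t - 11)] / [(-16)·(t - 11)] = 37(t + 5) / ((-16)(t - 11)).
So |(-4t + 7)/(t - 11) + 27/16| = 37|t + 5| / (16·|t − 11|).
Require δ ≤ 8, so |t − 11| ≥ |-16| − |t + 5| > 16 − 8 = 8.
Hence |(-4t + 7)/(t - 11) + 27/16| < 37|t + 5|/(16·8) = (37/128)|t + 5|, which is < ε once |t + 5| < (128/37)ε.
Take δ = min(8, (128/37)ε). Then 0 < |t + 5| < δ forces both bounds, so |(-4t + 7)/(t - 11) + 27/16| < ε.

δ = min(8, (128/37)ε)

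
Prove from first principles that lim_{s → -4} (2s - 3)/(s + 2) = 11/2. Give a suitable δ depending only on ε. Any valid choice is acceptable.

Fix ε > 0. We want δ > 0 with 0 < |s + 4| < δ ⇒ |(2s - 3)/(s + 2) − (11/2)| < ε.
Combining over a common denominator, (2s - 3)/(s + 2) − (11/2) = [(2s - 3)·(-2) − (-11)·(s + 2)] / [(-2)·(s + 2)] = 7(s + 4) / ((-2)(s + 2)).
So |(2s - 3)/(s + 2) − (11/2)| = 7|s + 4| / (2·|s + 2|).
Require δ ≤ 1, so |s + 2| ≥ |-2| − |s + 4| > 2 − 1 = 1.
Hence |(2s - 3)/(s + 2) − (11/2)| < 7|s + 4|/(2·1) = (7/2)|s + 4|, which is < ε once |s + 4| < (2/7)ε.
Take δ = min(1, (2/7)ε). Then 0 < |s + 4| < δ forces both bounds, so |(2s - 3)/(s + 2) − (11/2)| < ε.

δ = min(1, (2/7)ε)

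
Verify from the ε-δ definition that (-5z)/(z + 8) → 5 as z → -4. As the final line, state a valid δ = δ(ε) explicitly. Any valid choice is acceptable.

Fix ε > 0. We want δ > 0 with 0 < |z + 4| < δ ⇒ |(-5z)/(z + 8) − 5| < ε.
Combining over a common denominator, (-5z)/(z + 8) − 5 = [(-5z)·4 − 20·(z + 8)] / [4·(z + 8)] = -40(z + 4) / (4(z + 8)).
So |(-5z)/(z + 8) − 5| = 40|z + 4| / (4·|z + 8|).
Restrict δ ≤ 2. Then |z + 4| < 2 gives |z + 8| = |(z + 4) + 4| ≥ 4 − 2 = 2.
Hence |(-5z)/(z + 8) − 5| < 40|z + 4|/(4·2) = 5|z + 4|, which is < ε once |z + 4| < (1/5)ε.
Take δ = min(2, (1/5)ε). Then 0 < |z + 4| < δ forces both bounds, so |(-5z)/(z + 8) − 5| < ε.

δ = min(2, (1/5)ε)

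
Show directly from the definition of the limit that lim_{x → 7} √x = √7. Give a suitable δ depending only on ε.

δ = min(7, √7·ε)

Let ε > 0. We want δ > 0 such that 0 < |x − 7| < δ implies |√x − √7| < ε.
Multiplying by the conjugate, |√x − √7| = |x − 7|/(√x + √7).
Restrict δ ≤ 7 so that |x − 7| < 7 forces x > 0, and then √x + √7 > √7.
Hence |√x − √7| < |x − 7|/√7, which is < ε once |x − 7| < √7·ε.
Take δ = min(7, √7·ε). If 0 < |x − 7| < δ then x > 0 and |√x − √7| < |x − 7|/√7 < ε.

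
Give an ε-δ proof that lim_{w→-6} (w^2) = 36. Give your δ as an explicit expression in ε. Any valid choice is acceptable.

Let ε > 0 be given. We seek δ > 0 with 0 < |w + 6| < δ ⇒ |w^2 − 36| < ε.
Factor: w^2 − 36 = (w + 6)(w - 6), so |w^2 − 36| = |w + 6|·|w - 6|.
Impose δ ≤ 1 so that |w| < 7; then |w - 6| ≤ 13.
Hence |w^2 − 36| ≤ 13|w + 6|, which is < ε once |w + 6| < ε/13.
Take δ = min(1, ε/13). If 0 < |w + 6| < δ then both bounds hold and |w^2 − 36| ≤ 13|w + 6| < 13·(ε/13) = ε.

δ = min(1, ε/13)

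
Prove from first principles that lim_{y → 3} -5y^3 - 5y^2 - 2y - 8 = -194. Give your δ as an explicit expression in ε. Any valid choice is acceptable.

Suppose ε > 0. We want δ > 0 such that 0 < |y − 3| < δ implies |(-5y^3 - 5y^2 - 2y - 8) + 194| < ε.
(-5y^3 - 5y^2 - 2y - 8) + 194 = -5y^3 - 5y^2 - 2y + 186 = (y − 3)(-5y^2 - 20y - 62).
So |(-5y^3 - 5y^2 - 2y - 8) + 194| = |y − 3|·|-5y^2 - 20y - 62|.
Require δ ≤ 1. Then |y − 3| < 1 gives |y| < 4, and by the triangle inequality |-5y^2 - 20y - 62| ≤ 5·4^2 + 20·4 + 62 = 222.
Hence |(-5y^3 - 5y^2 - 2y - 8) + 194| ≤ 222|y − 3| < ε provided |y − 3| < ε/222.
Take δ = min(1, ε/222). Then 0 < |y − 3| < δ gives both |y − 3| < 1 and |y − 3| < ε/222, so |(-5y^3 - 5y^2 - 2y - 8) + 194| < ε.

δ = min(1, ε/222)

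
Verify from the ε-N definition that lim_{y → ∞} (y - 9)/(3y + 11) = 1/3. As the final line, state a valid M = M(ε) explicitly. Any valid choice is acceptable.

M = (38/9)/ε

Suppose ε > 0. We seek M > 0 such that y > M implies |(y - 9)/(3y + 11) − (1/3)| < ε.
(y - 9)/(3y + 11) − (1/3) = (3(y - 9) − (3y + 11)) / (3(3y + 11)) = -38/(3(3y + 11)).
For y > 0 we have 3y + 11 > 3y, so |(y - 9)/(3y + 11) − (1/3)| = 38/(3(3y + 11)) < 38/(3·3y) = (38/9)/y.
Thus |(y - 9)/(3y + 11) − (1/3)| < ε whenever y > (38/9)/ε.
Take M = (38/9)/ε. If y > M then |(y - 9)/(3y + 11) − (1/3)| < (38/9)/y < ε.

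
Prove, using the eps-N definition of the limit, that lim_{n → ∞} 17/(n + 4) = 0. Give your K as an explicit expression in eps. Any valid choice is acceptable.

K = 17/eps

Let eps > 0 be given. For n ≥ 1, |17/(n + 4) − 0| = 17/(n + 4) ≤ 17/n.
We need 17/n < eps, i.e. n > 17/eps.
Take K = 17/eps. If n > K then |17/(n + 4)| ≤ 17/n < eps.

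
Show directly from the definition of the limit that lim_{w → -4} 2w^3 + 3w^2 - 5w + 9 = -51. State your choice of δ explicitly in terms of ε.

Let ε > 0. We want δ > 0 such that 0 < |w + 4| < δ implies |(2w^3 + 3w^2 - 5w + 9) + 51| < ε.
(2w^3 + 3w^2 - 5w + 9) + 51 = 2w^3 + 3w^2 - 5w + 60 = (w + 4)(2w^2 - 5w + 15).
So |(2w^3 + 3w^2 - 5w + 9) + 51| = |w + 4|·|2w^2 - 5w + 15|.
Assume first that |w + 4| < 1, so |w| < 5. Then |2w^2 - 5w + 15| ≤ 2·5^2 + 5·5 + 15 = 90.
Hence |(2w^3 + 3w^2 - 5w + 9) + 51| ≤ 90|w + 4| < ε provided |w + 4| < ε/90.
Take δ = min(1, ε/90). Then 0 < |w + 4| < δ gives both |w + 4| < 1 and |w + 4| < ε/90, so |(2w^3 + 3w^2 - 5w + 9) + 51| < ε.

δ = min(1, ε/90)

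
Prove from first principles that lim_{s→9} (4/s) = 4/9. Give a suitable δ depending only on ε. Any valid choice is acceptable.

δ = min(9/2, (81/8)ε)

Suppose ε > 0. We seek δ > 0 such that 0 < |s − 9| < δ implies |4/s − (4/9)| < ε.
|4/s − (4/9)| = 4·|9 − s|/(9·|s|) = 4|s − 9|/(9|s|).
Restrict δ ≤ 9/2. Then |s − 9| < 9/2 gives |s| > 9/2, so 9|s| > 81/2.
Then |4/s − (4/9)| < 4|s − 9|/(81/2), which is < ε when |s − 9| < (81/8)ε.
Take δ = min(9/2, (81/8)ε). Then 0 < |s − 9| < δ gives both |s − 9| < 9/2 and |s − 9| < (81/8)ε, so |4/s − (4/9)| < ε.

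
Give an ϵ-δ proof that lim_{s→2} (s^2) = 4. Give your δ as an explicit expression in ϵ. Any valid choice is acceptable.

δ = min(1, ϵ/5)

Fix ϵ > 0. We seek δ > 0 with 0 < |s − 2| < δ ⇒ |s^2 − 4| < ϵ.
Factor: s^2 − 4 = (s − 2)(s + 2), so |s^2 − 4| = |s − 2|·|s + 2|.
Impose δ ≤ 1 so that |s| < 3; then |s + 2| ≤ 5.
Hence |s^2 − 4| ≤ 5|s − 2|, which is < ϵ once |s − 2| < ϵ/5.
Take δ = min(1, ϵ/5). If 0 < |s − 2| < δ then both bounds hold and |s^2 − 4| ≤ 5|s − 2| < 5·(ϵ/5) = ϵ.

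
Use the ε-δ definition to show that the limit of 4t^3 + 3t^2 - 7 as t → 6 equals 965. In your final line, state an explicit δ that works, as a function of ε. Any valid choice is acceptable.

δ = min(2, ε/634)

Let ε > 0 be given. We want δ > 0 such that 0 < |t − 6| < δ implies |(4t^3 + 3t^2 - 7) − 965| < ε.
(4t^3 + 3t^2 - 7) − 965 = 4t^3 + 3t^2 - 972 = (t − 6)(4t^2 + 27t + 162).
So |(4t^3 + 3t^2 - 7) − 965| = |t − 6|·|4t^2 + 27t + 162|.
Assume first that |t − 6| < 2, so |t| < 8. Then |4t^2 + 27t + 162| ≤ 4·8^2 + 27·8 + 162 = 634.
Hence |(4t^3 + 3t^2 - 7) − 965| ≤ 634|t − 6| < ε provided |t − 6| < ε/634.
Take δ = min(2, ε/634). Then 0 < |t − 6| < δ gives both |t − 6| < 2 and |t − 6| < ε/634, so |(4t^3 + 3t^2 - 7) − 965| < ε.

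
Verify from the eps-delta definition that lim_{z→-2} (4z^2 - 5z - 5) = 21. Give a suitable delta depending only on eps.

delta = min(1, eps/25)

Let eps > 0. We want delta > 0 such that 0 < |z + 2| < delta implies |(4z^2 - 5z - 5) − 21| < eps.
(4z^2 - 5z - 5) − 21 = 4z^2 - 5z - 26 = (z + 2)(4z - 13).
So |(4z^2 - 5z - 5) − 21| = |z + 2|·|4z - 13|.
Require delta ≤ 1. Then |z + 2| < 1 gives |z| < 3, and by the triangle inequality |4z - 13| ≤ 4·3 + 13 = 25.
Hence |(4z^2 - 5z - 5) − 21| ≤ 25|z + 2| < eps provided |z + 2| < eps/25.
Choosing delta = min(1, eps/25) ensures both conditions, hence |(4z^2 - 5z - 5) − 21| < eps.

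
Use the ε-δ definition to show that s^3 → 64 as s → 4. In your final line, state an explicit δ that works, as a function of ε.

Suppose ε > 0. We seek δ > 0 with 0 < |s − 4| < δ ⇒ |s^3 − 64| < ε.
Factor: s^3 − 64 = (s − 4)(s^2 + 4s + 16), so |s^3 − 64| = |s − 4|·|s^2 + 4s + 16|.
Restrict δ ≤ 1. Then |s − 4| < 1 gives |s| < 5, so by the triangle inequality |s^2 + 4s + 16| ≤ 5^2 + 4·5 + 16 = 61.
Hence |s^3 − 64| ≤ 61|s − 4|, which is < ε once |s − 4| < ε/61.
Take δ = min(1, ε/61). If 0 < |s − 4| < δ then both bounds hold and |s^3 − 64| ≤ 61|s − 4| < 61·(ε/61) = ε.

δ = min(1, ε/61)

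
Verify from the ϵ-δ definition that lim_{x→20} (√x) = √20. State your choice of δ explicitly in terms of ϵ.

δ = min(20, √20·ϵ)

Let ϵ > 0. We want δ > 0 such that 0 < |x − 20| < δ implies |√x − √20| < ϵ.
Rationalise: √x − √20 = (x − 20)/(√x + √20), so |√x − √20| = |x − 20|/(√x + √20).
Restrict δ ≤ 20 so that |x − 20| < 20 forces x > 0, and then √x + √20 > √20.
Hence |√x − √20| < |x − 20|/√20, which is < ϵ once |x − 20| < √20·ϵ.
Take δ = min(20, √20·ϵ). If 0 < |x − 20| < δ then x > 0 and |√x − √20| < |x − 20|/√20 < ϵ.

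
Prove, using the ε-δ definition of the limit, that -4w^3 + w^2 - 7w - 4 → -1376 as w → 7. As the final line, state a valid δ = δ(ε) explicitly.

δ = min(1, ε/668)

Fix ε > 0. We want δ > 0 such that 0 < |w − 7| < δ implies |(-4w^3 + w^2 - 7w - 4) + 1376| < ε.
(-4w^3 + w^2 - 7w - 4) + 1376 = -4w^3 + w^2 - 7w + 1372 = (w − 7)(-4w^2 - 27w - 196).
So |(-4w^3 + w^2 - 7w - 4) + 1376| = |w − 7|·|-4w^2 - 27w - 196|.
Require δ ≤ 1. Then |w − 7| < 1 gives |w| < 8, and by the triangle inequality |-4w^2 - 27w - 196| ≤ 4·8^2 + 27·8 + 196 = 668.
Hence |(-4w^3 + w^2 - 7w - 4) + 1376| ≤ 668|w − 7| < ε provided |w − 7| < ε/668.
Take δ = min(1, ε/668). Then 0 < |w − 7| < δ gives both |w − 7| < 1 and |w − 7| < ε/668, so |(-4w^3 + w^2 - 7w - 4) + 1376| < ε.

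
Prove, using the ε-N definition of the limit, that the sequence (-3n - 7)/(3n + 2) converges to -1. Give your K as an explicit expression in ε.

Let ε > 0. For n ≥ 1, |(-3n - 7)/(3n + 2) + 1| = |-15|/(3(3n + 2)) = 15/(3(3n + 2)).
Since 3n + 2 ≥ 3n for n ≥ 1, this is ≤ 15/(3·3n) = (5/3)/n.
So |(-3n - 7)/(3n + 2) + 1| < ε whenever n > (5/3)/ε.
Take K = (5/3)/ε. If n > K then |(-3n - 7)/(3n + 2) + 1| ≤ (5/3)/n < ε.

K = (5/3)/ε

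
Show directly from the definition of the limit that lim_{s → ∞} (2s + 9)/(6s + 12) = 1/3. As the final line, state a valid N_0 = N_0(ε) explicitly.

Let ε > 0. We seek N_0 > 0 such that s > N_0 implies |(2s + 9)/(6s + 12) − (1/3)| < ε.
(2s + 9)/(6s + 12) − (1/3) = (6(2s + 9) − 2(6s + 12)) / (6(6s + 12)) = 30/(6(6s + 12)).
For s > 0 we have 6s + 12 > 6s, so |(2s + 9)/(6s + 12) − (1/3)| = 30/(6(6s + 12)) < 30/(6·6s) = (5/6)/s.
Thus |(2s + 9)/(6s + 12) − (1/3)| < ε whenever s > (5/6)/ε.
Take N_0 = (5/6)/ε. If s > N_0 then |(2s + 9)/(6s + 12) − (1/3)| < (5/6)/s < ε.

N_0 = (5/6)/ε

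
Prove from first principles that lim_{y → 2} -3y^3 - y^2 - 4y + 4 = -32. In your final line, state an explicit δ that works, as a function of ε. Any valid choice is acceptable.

Suppose ε > 0. We want δ > 0 such that 0 < |y − 2| < δ implies |(-3y^3 - y^2 - 4y + 4) + 32| < ε.
(-3y^3 - y^2 - 4y + 4) + 32 = -3y^3 - y^2 - 4y + 36 = (y − 2)(-3y^2 - 7y - 18).
So |(-3y^3 - y^2 - 4y + 4) + 32| = |y − 2|·|-3y^2 - 7y - 18|.
Assume first that |y − 2| < 1, so |y| < 3. Then |-3y^2 - 7y - 18| ≤ 3·3^2 + 7·3 + 18 = 66.
Hence |(-3y^3 - y^2 - 4y + 4) + 32| ≤ 66|y − 2| < ε provided |y − 2| < ε/66.
Take δ = min(1, ε/66). Then 0 < |y − 2| < δ gives both |y − 2| < 1 and |y − 2| < ε/66, so |(-3y^3 - y^2 - 4y + 4) + 32| < ε.

δ = min(1, ε/66)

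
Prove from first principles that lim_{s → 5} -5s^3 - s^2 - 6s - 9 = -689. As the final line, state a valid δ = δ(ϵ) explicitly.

δ = min(1, ϵ/472)

Let ϵ > 0 be given. We want δ > 0 such that 0 < |s − 5| < δ implies |(-5s^3 - s^2 - 6s - 9) + 689| < ϵ.
(-5s^3 - s^2 - 6s - 9) + 689 = -5s^3 - s^2 - 6s + 680 = (s − 5)(-5s^2 - 26s - 136).
So |(-5s^3 - s^2 - 6s - 9) + 689| = |s − 5|·|-5s^2 - 26s - 136|.
Assume first that |s − 5| < 1, so |s| < 6. Then |-5s^2 - 26s - 136| ≤ 5·6^2 + 26·6 + 136 = 472.
Hence |(-5s^3 - s^2 - 6s - 9) + 689| ≤ 472|s − 5| < ϵ provided |s − 5| < ϵ/472.
Choosing δ = min(1, ϵ/472) ensures both conditions, hence |(-5s^3 - s^2 - 6s - 9) + 689| < ϵ.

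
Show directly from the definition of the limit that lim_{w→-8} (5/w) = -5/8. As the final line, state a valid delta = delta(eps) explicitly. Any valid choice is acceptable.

Let eps > 0. We seek delta > 0 such that 0 < |w + 8| < delta implies |5/w + 5/8| < eps.
|5/w + 5/8| = 5·|-8 − w|/(8·|w|) = 5|w + 8|/(8|w|).
Restrict delta ≤ 4. Then |w + 8| < 4 gives |w| > 4, so 8|w| > 32.
Then |5/w + 5/8| < 5|w + 8|/32, which is < eps when |w + 8| < (32/5)eps.
Take delta = min(4, (32/5)eps). Then 0 < |w + 8| < delta gives both |w + 8| < 4 and |w + 8| < (32/5)eps, so |5/w + 5/8| < eps.

delta = min(4, (32/5)eps)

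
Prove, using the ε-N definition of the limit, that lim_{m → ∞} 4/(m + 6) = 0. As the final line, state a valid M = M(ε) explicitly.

M = 4/ε

Fix ε > 0. For m ≥ 1, |4/(m + 6) − 0| = 4/(m + 6) ≤ 4/m.
We need 4/m < ε, i.e. m > 4/ε.
Take M = 4/ε. If m > M then |4/(m + 6)| ≤ 4/m < ε.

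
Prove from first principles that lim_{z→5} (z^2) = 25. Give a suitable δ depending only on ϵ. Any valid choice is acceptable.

Suppose ϵ > 0. We seek δ > 0 with 0 < |z − 5| < δ ⇒ |z^2 − 25| < ϵ.
Factor: z^2 − 25 = (z − 5)(z + 5), so |z^2 − 25| = |z − 5|·|z + 5|.
Restrict δ ≤ 1. Then |z − 5| < 1 gives |z| < 6, so by the triangle inequality |z + 5| ≤ 6 + 5 = 11.
Hence |z^2 − 25| ≤ 11|z − 5|, which is < ϵ once |z − 5| < ϵ/11.
Take δ = min(1, ϵ/11). If 0 < |z − 5| < δ then both bounds hold and |z^2 − 25| ≤ 11|z − 5| < 11·(ϵ/11) = ϵ.

δ = min(1, ϵ/11)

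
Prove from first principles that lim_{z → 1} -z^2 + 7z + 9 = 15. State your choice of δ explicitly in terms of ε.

δ = min(1, ε/8)

Let ε > 0 be given. We want δ > 0 such that 0 < |z − 1| < δ implies |(-z^2 + 7z + 9) − 15| < ε.
(-z^2 + 7z + 9) − 15 = -z^2 + 7z - 6 = (z − 1)(-z + 6).
So |(-z^2 + 7z + 9) − 15| = |z − 1|·|-z + 6|.
Assume first that |z − 1| < 1, so |z| < 2. Then |-z + 6| ≤ 2 + 6 = 8.
Hence |(-z^2 + 7z + 9) − 15| ≤ 8|z − 1| < ε provided |z − 1| < ε/8.
Choosing δ = min(1, ε/8) ensures both conditions, hence |(-z^2 + 7z + 9) − 15| < ε.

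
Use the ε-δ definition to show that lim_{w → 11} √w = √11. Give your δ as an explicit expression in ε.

δ = min(11, √11·ε)

Suppose ε > 0. We want δ > 0 such that 0 < |w − 11| < δ implies |√w − √11| < ε.
Rationalise: √w − √11 = (w − 11)/(√w + √11), so |√w − √11| = |w − 11|/(√w + √11).
Restrict δ ≤ 11 so that |w − 11| < 11 forces w > 0, and then √w + √11 > √11.
Hence |√w − √11| < |w − 11|/√11, which is < ε once |w − 11| < √11·ε.
Take δ = min(11, √11·ε). If 0 < |w − 11| < δ then w > 0 and |√w − √11| < |w − 11|/√11 < ε.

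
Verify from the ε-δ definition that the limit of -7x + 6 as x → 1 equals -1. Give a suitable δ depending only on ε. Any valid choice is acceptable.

Let ε > 0. We need δ > 0 so that 0 < |x − 1| < δ implies |(-7x + 6) + 1| < ε.
Since (-7x + 6) + 1 = -7(x − 1), we have |(-7x + 6) + 1| = 7|x − 1|.
So 7|x − 1| < ε exactly when |x − 1| < ε/7.
Take δ = ε/7. If 0 < |x − 1| < δ then |(-7x + 6) + 1| = 7|x − 1| < 7·(ε/7) = ε.

δ = ε/7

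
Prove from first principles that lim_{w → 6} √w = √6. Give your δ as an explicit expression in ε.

Fix ε > 0. We want δ > 0 such that 0 < |w − 6| < δ implies |√w − √6| < ε.
Rationalise: √w − √6 = (w − 6)/(√w + √6), so |√w − √6| = |w − 6|/(√w + √6).
Restrict δ ≤ 6 so that |w − 6| < 6 forces w > 0, and then √w + √6 > √6.
Hence |√w − √6| < |w − 6|/√6, which is < ε once |w − 6| < √6·ε.
Take δ = min(6, √6·ε). If 0 < |w − 6| < δ then w > 0 and |√w − √6| < |w − 6|/√6 < ε.

δ = min(6, √6·ε)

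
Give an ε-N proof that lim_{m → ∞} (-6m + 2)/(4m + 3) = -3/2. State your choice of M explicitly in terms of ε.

Suppose ε > 0. For m ≥ 1, |(-6m + 2)/(4m + 3) + 3/2| = |26|/(4(4m + 3)) = 26/(4(4m + 3)).
Since 4m + 3 ≥ 4m for m ≥ 1, this is ≤ 26/(4·4m) = (13/8)/m.
So |(-6m + 2)/(4m + 3) + 3/2| < ε whenever m > (13/8)/ε.
Take M = (13/8)/ε. If m > M then |(-6m + 2)/(4m + 3) + 3/2| ≤ (13/8)/m < ε.

M = (13/8)/ε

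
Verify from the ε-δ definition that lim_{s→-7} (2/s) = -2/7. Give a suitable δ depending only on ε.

Fix ε > 0. We seek δ > 0 such that 0 < |s + 7| < δ implies |2/s + 2/7| < ε.
|2/s + 2/7| = 2·|-7 − s|/(7·|s|) = 2|s + 7|/(7|s|).
Restrict δ ≤ 7/2. Then |s + 7| < 7/2 gives |s| > 7/2, so 7|s| > 49/2.
Then |2/s + 2/7| < 2|s + 7|/(49/2), which is < ε when |s + 7| < (49/4)ε.
Take δ = min(7/2, (49/4)ε). Then 0 < |s + 7| < δ gives both |s + 7| < 7/2 and |s + 7| < (49/4)ε, so |2/s + 2/7| < ε.

δ = min(7/2, (49/4)ε)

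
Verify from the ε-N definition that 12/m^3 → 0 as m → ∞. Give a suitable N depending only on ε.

N = (12/ε)^{1/3}

Suppose ε > 0. For m ≥ 1, |12/m^3 − 0| = 12/m^3.
12/m^3 < ε ⇔ m^3 > 12/ε ⇔ m > (12/ε)^{1/3}.
Take N = (12/ε)^{1/3}. Then m > N implies 12/m^3 < ε.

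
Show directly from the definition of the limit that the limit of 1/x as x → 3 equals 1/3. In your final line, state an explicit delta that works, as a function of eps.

delta = min(3/2, (9/2)eps)

Let eps > 0. We seek delta > 0 such that 0 < |x − 3| < delta implies |1/x − (1/3)| < eps.
|1/x − (1/3)| = |3 − x|/(3·|x|) = |x − 3|/(3|x|).
Require delta ≤ 3/2 so that |x| > 3 − 3/2 = 3/2, hence 3|x| > 9/2.
Then |1/x − (1/3)| < |x − 3|/(9/2), which is < eps when |x − 3| < (9/2)eps.
Take delta = min(3/2, (9/2)eps). Then 0 < |x − 3| < delta gives both |x − 3| < 3/2 and |x − 3| < (9/2)eps, so |1/x − (1/3)| < eps.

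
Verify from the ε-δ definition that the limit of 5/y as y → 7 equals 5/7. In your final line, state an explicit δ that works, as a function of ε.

δ = min(7/2, (49/10)ε)

Fix ε > 0. We seek δ > 0 such that 0 < |y − 7| < δ implies |5/y − (5/7)| < ε.
|5/y − (5/7)| = 5·|7 − y|/(7·|y|) = 5|y − 7|/(7|y|).
Restrict δ ≤ 7/2. Then |y − 7| < 7/2 gives |y| > 7/2, so 7|y| > 49/2.
Then |5/y − (5/7)| < 5|y − 7|/(49/2), which is < ε when |y − 7| < (49/10)ε.
Take δ = min(7/2, (49/10)ε). Then 0 < |y − 7| < δ gives both |y − 7| < 7/2 and |y − 7| < (49/10)ε, so |5/y − (5/7)| < ε.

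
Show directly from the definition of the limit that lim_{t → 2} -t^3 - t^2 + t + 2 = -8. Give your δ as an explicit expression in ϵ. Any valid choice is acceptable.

δ = min(2, ϵ/33)

Let ϵ > 0. We want δ > 0 such that 0 < |t − 2| < δ implies |(-t^3 - t^2 + t + 2) + 8| < ϵ.
(-t^3 - t^2 + t + 2) + 8 = -t^3 - t^2 + t + 10 = (t − 2)(-t^2 - 3t - 5).
So |(-t^3 - t^2 + t + 2) + 8| = |t − 2|·|-t^2 - 3t - 5|.
Assume first that |t − 2| < 2, so |t| < 4. Then |-t^2 - 3t - 5| ≤ 4^2 + 3·4 + 5 = 33.
Hence |(-t^3 - t^2 + t + 2) + 8| ≤ 33|t − 2| < ϵ provided |t − 2| < ϵ/33.
Take δ = min(2, ϵ/33). Then 0 < |t − 2| < δ gives both |t − 2| < 2 and |t − 2| < ϵ/33, so |(-t^3 - t^2 + t + 2) + 8| < ϵ.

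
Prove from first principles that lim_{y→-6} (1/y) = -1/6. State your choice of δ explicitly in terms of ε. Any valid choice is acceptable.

δ = min(3, 18ε)

Fix ε > 0. We seek δ > 0 such that 0 < |y + 6| < δ implies |1/y + 1/6| < ε.
|1/y + 1/6| = |-6 − y|/(6·|y|) = |y + 6|/(6|y|).
Require δ ≤ 3 so that |y| > 6 − 3 = 3, hence 6|y| > 18.
Then |1/y + 1/6| < |y + 6|/18, which is < ε when |y + 6| < 18ε.
Take δ = min(3, 18ε). Then 0 < |y + 6| < δ gives both |y + 6| < 3 and |y + 6| < 18ε, so |1/y + 1/6| < ε.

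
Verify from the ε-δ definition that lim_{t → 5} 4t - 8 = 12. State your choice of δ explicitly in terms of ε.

Suppose ε > 0. We need δ > 0 so that 0 < |t − 5| < δ implies |(4t - 8) − 12| < ε.
Since (4t - 8) − 12 = 4(t − 5), we have |(4t - 8) − 12| = 4|t − 5|.
Thus it suffices that |t − 5| < ε/4.
Take δ = ε/4. If 0 < |t − 5| < δ then |(4t - 8) − 12| = 4|t − 5| < 4·(ε/4) = ε.

δ = ε/4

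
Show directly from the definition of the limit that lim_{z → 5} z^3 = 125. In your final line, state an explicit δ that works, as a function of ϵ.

Fix ϵ > 0. We seek δ > 0 with 0 < |z − 5| < δ ⇒ |z^3 − 125| < ϵ.
Factor: z^3 − 125 = (z − 5)(z^2 + 5z + 25), so |z^3 − 125| = |z − 5|·|z^2 + 5z + 25|.
Restrict δ ≤ 2. Then |z − 5| < 2 gives |z| < 7, so by the triangle inequality |z^2 + 5z + 25| ≤ 7^2 + 5·7 + 25 = 109.
Hence |z^3 − 125| ≤ 109|z − 5|, which is < ϵ once |z − 5| < ϵ/109.
Take δ = min(2, ϵ/109). If 0 < |z − 5| < δ then both bounds hold and |z^3 − 125| ≤ 109|z − 5| < 109·(ϵ/109) = ϵ.

δ = min(2, ϵ/109)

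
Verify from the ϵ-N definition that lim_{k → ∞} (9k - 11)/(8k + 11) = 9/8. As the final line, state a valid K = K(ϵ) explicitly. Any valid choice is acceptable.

K = (187/64)/ϵ

Suppose ϵ > 0. For k ≥ 1, |(9k - 11)/(8k + 11) − (9/8)| = |-187|/(8(8k + 11)) = 187/(8(8k + 11)).
Since 8k + 11 ≥ 8k for k ≥ 1, this is ≤ 187/(8·8k) = (187/64)/k.
So |(9k - 11)/(8k + 11) − (9/8)| < ϵ whenever k > (187/64)/ϵ.
Take K = (187/64)/ϵ. If k > K then |(9k - 11)/(8k + 11) − (9/8)| ≤ (187/64)/k < ϵ.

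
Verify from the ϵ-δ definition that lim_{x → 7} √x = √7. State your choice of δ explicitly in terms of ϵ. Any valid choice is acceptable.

Let ϵ > 0. We want δ > 0 such that 0 < |x − 7| < δ implies |√x − √7| < ϵ.
Multiplying by the conjugate, |√x − √7| = |x − 7|/(√x + √7).
Restrict δ ≤ 7 so that |x − 7| < 7 forces x > 0, and then √x + √7 > √7.
Hence |√x − √7| < |x − 7|/√7, which is < ϵ once |x − 7| < √7·ϵ.
Take δ = min(7, √7·ϵ). If 0 < |x − 7| < δ then x > 0 and |√x − √7| < |x − 7|/√7 < ϵ.

δ = min(7, √7·ϵ)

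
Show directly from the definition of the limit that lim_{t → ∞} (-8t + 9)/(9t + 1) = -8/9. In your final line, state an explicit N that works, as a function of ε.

N = (89/81)/ε

Let ε > 0. We seek N > 0 such that t > N implies |(-8t + 9)/(9t + 1) + 8/9| < ε.
(-8t + 9)/(9t + 1) + 8/9 = (9(-8t + 9) − (-8)(9t + 1)) / (9(9t + 1)) = 89/(9(9t + 1)).
For t > 0 we have 9t + 1 > 9t, so |(-8t + 9)/(9t + 1) + 8/9| = 89/(9(9t + 1)) < 89/(9·9t) = (89/81)/t.
Thus |(-8t + 9)/(9t + 1) + 8/9| < ε whenever t > (89/81)/ε.
Take N = (89/81)/ε. If t > N then |(-8t + 9)/(9t + 1) + 8/9| < (89/81)/t < ε.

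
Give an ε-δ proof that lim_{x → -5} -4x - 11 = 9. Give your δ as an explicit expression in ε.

Let ε > 0 be given. We need δ > 0 so that 0 < |x + 5| < δ implies |(-4x - 11) − 9| < ε.
|(-4x - 11) − 9| = |-4x - 20| = 4|x + 5|.
So 4|x + 5| < ε exactly when |x + 5| < ε/4.
Take δ = ε/4. If 0 < |x + 5| < δ then |(-4x - 11) − 9| = 4|x + 5| < 4·(ε/4) = ε.

δ = ε/4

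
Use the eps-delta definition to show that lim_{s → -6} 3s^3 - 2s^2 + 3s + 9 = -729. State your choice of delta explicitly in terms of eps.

delta = min(2, eps/475)

Let eps > 0. We want delta > 0 such that 0 < |s + 6| < delta implies |(3s^3 - 2s^2 + 3s + 9) + 729| < eps.
(3s^3 - 2s^2 + 3s + 9) + 729 = 3s^3 - 2s^2 + 3s + 738 = (s + 6)(3s^2 - 20s + 123).
So |(3s^3 - 2s^2 + 3s + 9) + 729| = |s + 6|·|3s^2 - 20s + 123|.
Require delta ≤ 2. Then |s + 6| < 2 gives |s| < 8, and by the triangle inequality |3s^2 - 20s + 123| ≤ 3·8^2 + 20·8 + 123 = 475.
Hence |(3s^3 - 2s^2 + 3s + 9) + 729| ≤ 475|s + 6| < eps provided |s + 6| < eps/475.
Choosing delta = min(2, eps/475) ensures both conditions, hence |(3s^3 - 2s^2 + 3s + 9) + 729| < eps.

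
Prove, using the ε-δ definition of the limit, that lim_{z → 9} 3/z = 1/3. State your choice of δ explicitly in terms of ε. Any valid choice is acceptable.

Let ε > 0. We seek δ > 0 such that 0 < |z − 9| < δ implies |3/z − (1/3)| < ε.
|3/z − (1/3)| = 3·|9 − z|/(9·|z|) = 3|z − 9|/(9|z|).
Restrict δ ≤ 9/2. Then |z − 9| < 9/2 gives |z| > 9/2, so 9|z| > 81/2.
Then |3/z − (1/3)| < 3|z − 9|/(81/2), which is < ε when |z − 9| < (27/2)ε.
Take δ = min(9/2, (27/2)ε). Then 0 < |z − 9| < δ gives both |z − 9| < 9/2 and |z − 9| < (27/2)ε, so |3/z − (1/3)| < ε.

δ = min(9/2, (27/2)ε)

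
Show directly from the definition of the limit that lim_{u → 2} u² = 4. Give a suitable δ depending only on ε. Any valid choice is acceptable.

Let ε > 0. We seek δ > 0 with 0 < |u − 2| < δ ⇒ |u² − 4| < ε.
Factor: u² − 4 = (u − 2)(u + 2), so |u² − 4| = |u − 2|·|u + 2|.
Restrict δ ≤ 2. Then |u − 2| < 2 gives |u| < 4, so by the triangle inequality |u + 2| ≤ 4 + 2 = 6.
Hence |u² − 4| ≤ 6|u − 2|, which is < ε once |u − 2| < ε/6.
Take δ = min(2, ε/6). If 0 < |u − 2| < δ then both bounds hold and |u² − 4| ≤ 6|u − 2| < 6·(ε/6) = ε.

δ = min(2, ε/6)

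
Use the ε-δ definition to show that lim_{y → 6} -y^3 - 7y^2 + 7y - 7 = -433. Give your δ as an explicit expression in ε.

δ = min(1, ε/211)

Let ε > 0. We want δ > 0 such that 0 < |y − 6| < δ implies |(-y^3 - 7y^2 + 7y - 7) + 433| < ε.
(-y^3 - 7y^2 + 7y - 7) + 433 = -y^3 - 7y^2 + 7y + 426 = (y − 6)(-y^2 - 13y - 71).
So |(-y^3 - 7y^2 + 7y - 7) + 433| = |y − 6|·|-y^2 - 13y - 71|.
Assume first that |y − 6| < 1, so |y| < 7. Then |-y^2 - 13y - 71| ≤ 7^2 + 13·7 + 71 = 211.
Hence |(-y^3 - 7y^2 + 7y - 7) + 433| ≤ 211|y − 6| < ε provided |y − 6| < ε/211.
Choosing δ = min(1, ε/211) ensures both conditions, hence |(-y^3 - 7y^2 + 7y - 7) + 433| < ε.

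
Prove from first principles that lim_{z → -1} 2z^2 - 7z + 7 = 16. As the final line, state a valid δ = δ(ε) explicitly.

Suppose ε > 0. We want δ > 0 such that 0 < |z + 1| < δ implies |(2z^2 - 7z + 7) − 16| < ε.
(2z^2 - 7z + 7) − 16 = 2z^2 - 7z - 9 = (z + 1)(2z - 9).
So |(2z^2 - 7z + 7) − 16| = |z + 1|·|2z - 9|.
Assume first that |z + 1| < 2, so |z| < 3. Then |2z - 9| ≤ 2·3 + 9 = 15.
Hence |(2z^2 - 7z + 7) − 16| ≤ 15|z + 1| < ε provided |z + 1| < ε/15.
Take δ = min(2, ε/15). Then 0 < |z + 1| < δ gives both |z + 1| < 2 and |z + 1| < ε/15, so |(2z^2 - 7z + 7) − 16| < ε.

δ = min(2, ε/15)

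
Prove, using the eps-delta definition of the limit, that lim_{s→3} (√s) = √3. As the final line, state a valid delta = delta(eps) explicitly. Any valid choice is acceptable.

delta = min(3, √3·eps)

Suppose eps > 0. We want delta > 0 such that 0 < |s − 3| < delta implies |√s − √3| < eps.
Rationalise: √s − √3 = (s − 3)/(√s + √3), so |√s − √3| = |s − 3|/(√s + √3).
Restrict delta ≤ 3 so that |s − 3| < 3 forces s > 0, and then √s + √3 > √3.
Hence |√s − √3| < |s − 3|/√3, which is < eps once |s − 3| < √3·eps.
Take delta = min(3, √3·eps). If 0 < |s − 3| < delta then s > 0 and |√s − √3| < |s − 3|/√3 < eps.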